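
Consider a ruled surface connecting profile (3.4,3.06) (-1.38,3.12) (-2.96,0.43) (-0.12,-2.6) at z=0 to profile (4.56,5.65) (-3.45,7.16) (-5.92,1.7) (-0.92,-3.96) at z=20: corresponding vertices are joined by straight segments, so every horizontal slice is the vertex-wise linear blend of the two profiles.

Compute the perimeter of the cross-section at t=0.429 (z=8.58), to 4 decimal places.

Cross-section at t=0.429: each vertex is (1-t)·p0[i] + t·p1[i].
  v1: (1-0.429)·(3.4,3.06) + 0.429·(4.56,5.65) = (3.8976,4.1711)
  v2: (1-0.429)·(-1.38,3.12) + 0.429·(-3.45,7.16) = (-2.2680,4.8532)
  v3: (1-0.429)·(-2.96,0.43) + 0.429·(-5.92,1.7) = (-4.2298,0.9748)
  v4: (1-0.429)·(-0.12,-2.6) + 0.429·(-0.92,-3.96) = (-0.4632,-3.1834)
Perimeter = Σ |v_{i+1} − v_i|:
  edge 1→2: √(-6.1657² + 0.6820²) = 6.2033 (running 6.2033)
  edge 2→3: √(-1.9618² + -3.8783²) = 4.3463 (running 10.5496)
  edge 3→4: √(3.7666² + -4.1583²) = 5.6106 (running 16.1602)
  edge 4→1: √(4.3608² + 7.3546²) = 8.5502 (running 24.7104)
Perimeter = 24.7104

Perimeter at t=0.429: 24.7104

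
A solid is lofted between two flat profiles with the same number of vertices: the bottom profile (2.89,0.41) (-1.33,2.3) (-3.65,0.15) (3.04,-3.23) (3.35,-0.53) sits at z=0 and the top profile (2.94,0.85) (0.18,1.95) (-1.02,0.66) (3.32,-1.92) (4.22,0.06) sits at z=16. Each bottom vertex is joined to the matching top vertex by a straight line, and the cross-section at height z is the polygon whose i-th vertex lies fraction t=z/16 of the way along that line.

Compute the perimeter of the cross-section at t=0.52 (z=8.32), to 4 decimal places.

Cross-section at t=0.52: each vertex is (1-t)·p0[i] + t·p1[i].
  v1: (1-0.52)·(2.89,0.41) + 0.52·(2.94,0.85) = (2.9160,0.6388)
  v2: (1-0.52)·(-1.33,2.3) + 0.52·(0.18,1.95) = (-0.5448,2.1180)
  v3: (1-0.52)·(-3.65,0.15) + 0.52·(-1.02,0.66) = (-2.2824,0.4152)
  v4: (1-0.52)·(3.04,-3.23) + 0.52·(3.32,-1.92) = (3.1856,-2.5488)
  v5: (1-0.52)·(3.35,-0.53) + 0.52·(4.22,0.06) = (3.8024,-0.2232)
Perimeter = Σ |v_{i+1} − v_i|:
  edge 1→2: √(-3.4608² + 1.4792²) = 3.7637 (running 3.7637)
  edge 2→3: √(-1.7376² + -1.7028²) = 2.4329 (running 6.1965)
  edge 3→4: √(5.4680² + -2.9640²) = 6.2197 (running 12.4162)
  edge 4→5: √(0.6168² + 2.3256²) = 2.4060 (running 14.8222)
  edge 5→1: √(-0.8864² + 0.8620²) = 1.2364 (running 16.0586)
Perimeter = 16.0586

Perimeter at t=0.52: 16.0586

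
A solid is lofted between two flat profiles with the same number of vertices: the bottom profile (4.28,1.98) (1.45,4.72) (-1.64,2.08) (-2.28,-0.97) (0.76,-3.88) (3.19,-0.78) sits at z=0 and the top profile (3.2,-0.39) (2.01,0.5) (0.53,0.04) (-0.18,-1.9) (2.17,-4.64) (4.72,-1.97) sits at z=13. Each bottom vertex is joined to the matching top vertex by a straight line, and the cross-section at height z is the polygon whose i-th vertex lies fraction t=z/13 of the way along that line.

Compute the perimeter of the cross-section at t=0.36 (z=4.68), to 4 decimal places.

Perimeter at t=0.36: 19.0810

Cross-section at t=0.36: each vertex is (1-t)·p0[i] + t·p1[i].
  v1: (1-0.36)·(4.28,1.98) + 0.36·(3.2,-0.39) = (3.8912,1.1268)
  v2: (1-0.36)·(1.45,4.72) + 0.36·(2.01,0.5) = (1.6516,3.2008)
  v3: (1-0.36)·(-1.64,2.08) + 0.36·(0.53,0.04) = (-0.8588,1.3456)
  v4: (1-0.36)·(-2.28,-0.97) + 0.36·(-0.18,-1.9) = (-1.5240,-1.3048)
  v5: (1-0.36)·(0.76,-3.88) + 0.36·(2.17,-4.64) = (1.2676,-4.1536)
  v6: (1-0.36)·(3.19,-0.78) + 0.36·(4.72,-1.97) = (3.7408,-1.2084)
Perimeter = Σ |v_{i+1} − v_i|:
  edge 1→2: √(-2.2396² + 2.0740²) = 3.0524 (running 3.0524)
  edge 2→3: √(-2.5104² + -1.8552²) = 3.1215 (running 6.1739)
  edge 3→4: √(-0.6652² + -2.6504²) = 2.7326 (running 8.9065)
  edge 4→5: √(2.7916² + -2.8488²) = 3.9886 (running 12.8951)
  edge 5→6: √(2.4732² + 2.9452²) = 3.8459 (running 16.7410)
  edge 6→1: √(0.1504² + 2.3352²) = 2.3400 (running 19.0810)
Perimeter = 19.0810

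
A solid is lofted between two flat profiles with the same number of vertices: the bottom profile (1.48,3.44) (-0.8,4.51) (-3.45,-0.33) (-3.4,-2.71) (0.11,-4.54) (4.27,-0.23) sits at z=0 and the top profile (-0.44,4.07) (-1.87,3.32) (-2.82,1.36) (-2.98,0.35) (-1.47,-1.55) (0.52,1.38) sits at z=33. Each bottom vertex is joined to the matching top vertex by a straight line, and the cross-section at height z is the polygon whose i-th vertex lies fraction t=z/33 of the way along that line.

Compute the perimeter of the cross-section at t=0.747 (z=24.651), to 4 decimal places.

Cross-section at t=0.747: each vertex is (1-t)·p0[i] + t·p1[i].
  v1: (1-0.747)·(1.48,3.44) + 0.747·(-0.44,4.07) = (0.0458,3.9106)
  v2: (1-0.747)·(-0.8,4.51) + 0.747·(-1.87,3.32) = (-1.5993,3.6211)
  v3: (1-0.747)·(-3.45,-0.33) + 0.747·(-2.82,1.36) = (-2.9794,0.9324)
  v4: (1-0.747)·(-3.4,-2.71) + 0.747·(-2.98,0.35) = (-3.0863,-0.4242)
  v5: (1-0.747)·(0.11,-4.54) + 0.747·(-1.47,-1.55) = (-1.0703,-2.3065)
  v6: (1-0.747)·(4.27,-0.23) + 0.747·(0.52,1.38) = (1.4688,0.9727)
Perimeter = Σ |v_{i+1} − v_i|:
  edge 1→2: √(-1.6450² + -0.2895²) = 1.6703 (running 1.6703)
  edge 2→3: √(-1.3801² + -2.6886²) = 3.0222 (running 4.6925)
  edge 3→4: √(-0.1069² + -1.3566²) = 1.3608 (running 6.0533)
  edge 4→5: √(2.0160² + -1.8823²) = 2.7581 (running 8.8114)
  edge 5→6: √(2.5390² + 3.2791²) = 4.1472 (running 12.9586)
  edge 6→1: √(-1.4230² + 2.9379²) = 3.2644 (running 16.2231)
Perimeter = 16.2231

Perimeter at t=0.747: 16.2231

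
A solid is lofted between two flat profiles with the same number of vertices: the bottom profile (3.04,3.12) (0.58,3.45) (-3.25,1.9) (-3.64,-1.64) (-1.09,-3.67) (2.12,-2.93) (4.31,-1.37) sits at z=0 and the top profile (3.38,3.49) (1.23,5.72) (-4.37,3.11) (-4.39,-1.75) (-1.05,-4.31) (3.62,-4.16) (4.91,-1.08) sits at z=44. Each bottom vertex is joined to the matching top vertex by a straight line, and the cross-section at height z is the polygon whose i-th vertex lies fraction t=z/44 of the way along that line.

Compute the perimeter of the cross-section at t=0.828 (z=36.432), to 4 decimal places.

Cross-section at t=0.828: each vertex is (1-t)·p0[i] + t·p1[i].
  v1: (1-0.828)·(3.04,3.12) + 0.828·(3.38,3.49) = (3.3215,3.4264)
  v2: (1-0.828)·(0.58,3.45) + 0.828·(1.23,5.72) = (1.1182,5.3296)
  v3: (1-0.828)·(-3.25,1.9) + 0.828·(-4.37,3.11) = (-4.1774,2.9019)
  v4: (1-0.828)·(-3.64,-1.64) + 0.828·(-4.39,-1.75) = (-4.2610,-1.7311)
  v5: (1-0.828)·(-1.09,-3.67) + 0.828·(-1.05,-4.31) = (-1.0569,-4.1999)
  v6: (1-0.828)·(2.12,-2.93) + 0.828·(3.62,-4.16) = (3.3620,-3.9484)
  v7: (1-0.828)·(4.31,-1.37) + 0.828·(4.91,-1.08) = (4.8068,-1.1299)
Perimeter = Σ |v_{i+1} − v_i|:
  edge 1→2: √(-2.2033² + 1.9032²) = 2.9115 (running 2.9115)
  edge 2→3: √(-5.2956² + -2.4277²) = 5.8255 (running 8.7370)
  edge 3→4: √(-0.0836² + -4.6330²) = 4.6337 (running 13.3707)
  edge 4→5: √(3.2041² + -2.4688²) = 4.0449 (running 17.4157)
  edge 5→6: √(4.4189² + 0.2515²) = 4.4260 (running 21.8417)
  edge 6→7: √(1.4448² + 2.8186²) = 3.1673 (running 25.0090)
  edge 7→1: √(-1.4853² + 4.5562²) = 4.7922 (running 29.8012)
Perimeter = 29.8012

Perimeter at t=0.828: 29.8012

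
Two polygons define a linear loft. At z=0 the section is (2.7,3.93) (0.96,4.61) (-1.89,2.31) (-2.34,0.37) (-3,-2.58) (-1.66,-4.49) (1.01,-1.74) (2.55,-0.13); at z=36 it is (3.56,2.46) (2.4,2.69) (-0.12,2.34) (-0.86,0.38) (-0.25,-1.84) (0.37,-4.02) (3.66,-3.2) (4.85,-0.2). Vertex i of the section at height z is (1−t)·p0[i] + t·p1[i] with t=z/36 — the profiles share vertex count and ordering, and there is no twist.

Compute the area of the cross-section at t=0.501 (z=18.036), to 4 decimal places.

Cross-section at t=0.501: each vertex is (1-t)·p0[i] + t·p1[i].
  v1: (1-0.501)·(2.7,3.93) + 0.501·(3.56,2.46) = (3.1309,3.1935)
  v2: (1-0.501)·(0.96,4.61) + 0.501·(2.4,2.69) = (1.6814,3.6481)
  v3: (1-0.501)·(-1.89,2.31) + 0.501·(-0.12,2.34) = (-1.0032,2.3250)
  v4: (1-0.501)·(-2.34,0.37) + 0.501·(-0.86,0.38) = (-1.5985,0.3750)
  v5: (1-0.501)·(-3,-2.58) + 0.501·(-0.25,-1.84) = (-1.6222,-2.2093)
  v6: (1-0.501)·(-1.66,-4.49) + 0.501·(0.37,-4.02) = (-0.6430,-4.2545)
  v7: (1-0.501)·(1.01,-1.74) + 0.501·(3.66,-3.2) = (2.3377,-2.4715)
  v8: (1-0.501)·(2.55,-0.13) + 0.501·(4.85,-0.2) = (3.7023,-0.1651)
Shoelace sum Σ(x_i·y_{i+1} − x_{i+1}·y_i):
  i=1: 3.1309·3.6481 − 1.6814·3.1935 = +6.0519 (running +6.0519)
  i=2: 1.6814·2.3250 − -1.0032·3.6481 = +7.5693 (running +13.6212)
  i=3: -1.0032·0.3750 − -1.5985·2.3250 = +3.3404 (running +16.9615)
  i=4: -1.5985·-2.2093 − -1.6222·0.3750 = +4.1399 (running +21.1015)
  i=5: -1.6222·-4.2545 − -0.6430·-2.2093 = +5.4814 (running +26.5829)
  i=6: -0.6430·-2.4715 − 2.3377·-4.2545 = +11.5347 (running +38.1176)
  i=7: 2.3377·-0.1651 − 3.7023·-2.4715 = +8.7642 (running +46.8818)
  i=8: 3.7023·3.1935 − 3.1309·-0.1651 = +12.3402 (running +59.2220)
Area = |Σ|/2 = |59.2220|/2 = 29.6110

Area at t=0.501: 29.6110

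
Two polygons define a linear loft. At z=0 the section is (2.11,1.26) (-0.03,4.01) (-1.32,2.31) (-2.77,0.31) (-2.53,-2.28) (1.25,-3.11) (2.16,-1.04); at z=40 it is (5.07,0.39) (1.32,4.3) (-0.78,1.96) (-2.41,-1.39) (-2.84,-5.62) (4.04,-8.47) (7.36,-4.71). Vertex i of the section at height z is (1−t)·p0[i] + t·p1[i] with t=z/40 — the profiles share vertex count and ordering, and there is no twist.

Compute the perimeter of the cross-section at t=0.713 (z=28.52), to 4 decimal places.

Cross-section at t=0.713: each vertex is (1-t)·p0[i] + t·p1[i].
  v1: (1-0.713)·(2.11,1.26) + 0.713·(5.07,0.39) = (4.2205,0.6397)
  v2: (1-0.713)·(-0.03,4.01) + 0.713·(1.32,4.3) = (0.9325,4.2168)
  v3: (1-0.713)·(-1.32,2.31) + 0.713·(-0.78,1.96) = (-0.9350,2.0604)
  v4: (1-0.713)·(-2.77,0.31) + 0.713·(-2.41,-1.39) = (-2.5133,-0.9021)
  v5: (1-0.713)·(-2.53,-2.28) + 0.713·(-2.84,-5.62) = (-2.7510,-4.6614)
  v6: (1-0.713)·(1.25,-3.11) + 0.713·(4.04,-8.47) = (3.2393,-6.9317)
  v7: (1-0.713)·(2.16,-1.04) + 0.713·(7.36,-4.71) = (5.8676,-3.6567)
Perimeter = Σ |v_{i+1} − v_i|:
  edge 1→2: √(-3.2879² + 3.5771²) = 4.8586 (running 4.8586)
  edge 2→3: √(-1.8675² + -2.1563²) = 2.8526 (running 7.7112)
  edge 3→4: √(-1.5783² + -2.9625²) = 3.3568 (running 11.0680)
  edge 4→5: √(-0.2377² + -3.7593²) = 3.7668 (running 14.8348)
  edge 5→6: √(5.9903² + -2.2703²) = 6.4061 (running 21.2409)
  edge 6→7: √(2.6283² + 3.2750²) = 4.1992 (running 25.4401)
  edge 7→1: √(-1.6471² + 4.2964²) = 4.6013 (running 30.0414)
Perimeter = 30.0414

Perimeter at t=0.713: 30.0414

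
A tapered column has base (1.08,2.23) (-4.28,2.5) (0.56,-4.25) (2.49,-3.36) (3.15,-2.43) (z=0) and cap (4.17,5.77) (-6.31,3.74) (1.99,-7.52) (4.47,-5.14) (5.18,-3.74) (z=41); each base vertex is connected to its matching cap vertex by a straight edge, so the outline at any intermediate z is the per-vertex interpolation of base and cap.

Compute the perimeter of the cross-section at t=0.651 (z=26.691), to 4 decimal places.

Cross-section at t=0.651: each vertex is (1-t)·p0[i] + t·p1[i].
  v1: (1-0.651)·(1.08,2.23) + 0.651·(4.17,5.77) = (3.0916,4.5345)
  v2: (1-0.651)·(-4.28,2.5) + 0.651·(-6.31,3.74) = (-5.6015,3.3072)
  v3: (1-0.651)·(0.56,-4.25) + 0.651·(1.99,-7.52) = (1.4909,-6.3788)
  v4: (1-0.651)·(2.49,-3.36) + 0.651·(4.47,-5.14) = (3.7790,-4.5188)
  v5: (1-0.651)·(3.15,-2.43) + 0.651·(5.18,-3.74) = (4.4715,-3.2828)
Perimeter = Σ |v_{i+1} − v_i|:
  edge 1→2: √(-8.6931² + -1.2273²) = 8.7793 (running 8.7793)
  edge 2→3: √(7.0925² + -9.6860²) = 12.0051 (running 20.7844)
  edge 3→4: √(2.2880² + 1.8600²) = 2.9487 (running 23.7331)
  edge 4→5: √(0.6925² + 1.2360²) = 1.4168 (running 25.1499)
  edge 5→1: √(-1.3799² + 7.8173²) = 7.9382 (running 33.0881)
Perimeter = 33.0881

Perimeter at t=0.651: 33.0881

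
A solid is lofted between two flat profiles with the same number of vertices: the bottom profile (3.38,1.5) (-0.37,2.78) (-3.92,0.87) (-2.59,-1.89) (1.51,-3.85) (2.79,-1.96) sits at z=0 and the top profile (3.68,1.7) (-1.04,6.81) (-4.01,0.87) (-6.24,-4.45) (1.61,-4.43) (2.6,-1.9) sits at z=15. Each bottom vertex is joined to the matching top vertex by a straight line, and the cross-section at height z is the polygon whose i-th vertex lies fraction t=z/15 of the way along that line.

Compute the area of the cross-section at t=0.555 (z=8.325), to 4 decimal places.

Area at t=0.555: 49.5987

Cross-section at t=0.555: each vertex is (1-t)·p0[i] + t·p1[i].
  v1: (1-0.555)·(3.38,1.5) + 0.555·(3.68,1.7) = (3.5465,1.6110)
  v2: (1-0.555)·(-0.37,2.78) + 0.555·(-1.04,6.81) = (-0.7419,5.0167)
  v3: (1-0.555)·(-3.92,0.87) + 0.555·(-4.01,0.87) = (-3.9699,0.8700)
  v4: (1-0.555)·(-2.59,-1.89) + 0.555·(-6.24,-4.45) = (-4.6158,-3.3108)
  v5: (1-0.555)·(1.51,-3.85) + 0.555·(1.61,-4.43) = (1.5655,-4.1719)
  v6: (1-0.555)·(2.79,-1.96) + 0.555·(2.6,-1.9) = (2.6846,-1.9267)
Shoelace sum Σ(x_i·y_{i+1} − x_{i+1}·y_i):
  i=1: 3.5465·5.0167 − -0.7419·1.6110 = +18.9867 (running +18.9867)
  i=2: -0.7419·0.8700 − -3.9699·5.0167 = +19.2704 (running +38.2571)
  i=3: -3.9699·-3.3108 − -4.6158·0.8700 = +17.1594 (running +55.4165)
  i=4: -4.6158·-4.1719 − 1.5655·-3.3108 = +24.4395 (running +79.8560)
  i=5: 1.5655·-1.9267 − 2.6846·-4.1719 = +8.1834 (running +88.0395)
  i=6: 2.6846·1.6110 − 3.5465·-1.9267 = +11.1579 (running +99.1973)
Area = |Σ|/2 = |99.1973|/2 = 49.5987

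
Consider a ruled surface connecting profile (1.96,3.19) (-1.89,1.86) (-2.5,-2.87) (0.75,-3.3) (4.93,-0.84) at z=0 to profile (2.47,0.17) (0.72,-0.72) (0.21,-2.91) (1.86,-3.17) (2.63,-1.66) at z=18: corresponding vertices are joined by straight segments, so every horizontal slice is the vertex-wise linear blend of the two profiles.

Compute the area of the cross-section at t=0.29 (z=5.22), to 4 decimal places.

Cross-section at t=0.29: each vertex is (1-t)·p0[i] + t·p1[i].
  v1: (1-0.29)·(1.96,3.19) + 0.29·(2.47,0.17) = (2.1079,2.3142)
  v2: (1-0.29)·(-1.89,1.86) + 0.29·(0.72,-0.72) = (-1.1331,1.1118)
  v3: (1-0.29)·(-2.5,-2.87) + 0.29·(0.21,-2.91) = (-1.7141,-2.8816)
  v4: (1-0.29)·(0.75,-3.3) + 0.29·(1.86,-3.17) = (1.0719,-3.2623)
  v5: (1-0.29)·(4.93,-0.84) + 0.29·(2.63,-1.66) = (4.2630,-1.0778)
Shoelace sum Σ(x_i·y_{i+1} − x_{i+1}·y_i):
  i=1: 2.1079·1.1118 − -1.1331·2.3142 = +4.9658 (running +4.9658)
  i=2: -1.1331·-2.8816 − -1.7141·1.1118 = +5.1709 (running +10.1367)
  i=3: -1.7141·-3.2623 − 1.0719·-2.8816 = +8.6807 (running +18.8174)
  i=4: 1.0719·-1.0778 − 4.2630·-3.2623 = +12.7519 (running +31.5692)
  i=5: 4.2630·2.3142 − 2.1079·-1.0778 = +12.1373 (running +43.7066)
Area = |Σ|/2 = |43.7066|/2 = 21.8533

Area at t=0.29: 21.8533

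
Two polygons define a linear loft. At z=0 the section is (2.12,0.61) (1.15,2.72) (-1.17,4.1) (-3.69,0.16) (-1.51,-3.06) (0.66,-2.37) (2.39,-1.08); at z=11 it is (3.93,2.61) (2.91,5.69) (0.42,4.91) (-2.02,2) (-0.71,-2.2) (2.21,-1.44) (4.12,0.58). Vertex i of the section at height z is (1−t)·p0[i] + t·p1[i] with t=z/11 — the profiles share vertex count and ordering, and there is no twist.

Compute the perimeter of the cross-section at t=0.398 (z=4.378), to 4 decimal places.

Cross-section at t=0.398: each vertex is (1-t)·p0[i] + t·p1[i].
  v1: (1-0.398)·(2.12,0.61) + 0.398·(3.93,2.61) = (2.8404,1.4060)
  v2: (1-0.398)·(1.15,2.72) + 0.398·(2.91,5.69) = (1.8505,3.9021)
  v3: (1-0.398)·(-1.17,4.1) + 0.398·(0.42,4.91) = (-0.5372,4.4224)
  v4: (1-0.398)·(-3.69,0.16) + 0.398·(-2.02,2) = (-3.0253,0.8923)
  v5: (1-0.398)·(-1.51,-3.06) + 0.398·(-0.71,-2.2) = (-1.1916,-2.7177)
  v6: (1-0.398)·(0.66,-2.37) + 0.398·(2.21,-1.44) = (1.2769,-1.9999)
  v7: (1-0.398)·(2.39,-1.08) + 0.398·(4.12,0.58) = (3.0785,-0.4193)
Perimeter = Σ |v_{i+1} − v_i|:
  edge 1→2: √(-0.9899² + 2.4961²) = 2.6852 (running 2.6852)
  edge 2→3: √(-2.3877² + 0.5203²) = 2.4437 (running 5.1289)
  edge 3→4: √(-2.4882² + -3.5301²) = 4.3188 (running 9.4477)
  edge 4→5: √(1.8337² + -3.6100²) = 4.0491 (running 13.4968)
  edge 5→6: √(2.4685² + 0.7179²) = 2.5708 (running 16.0675)
  edge 6→7: √(1.8016² + 1.5805²) = 2.3967 (running 18.4642)
  edge 7→1: √(-0.2382² + 1.8253²) = 1.8408 (running 20.3050)
Perimeter = 20.3050

Perimeter at t=0.398: 20.3050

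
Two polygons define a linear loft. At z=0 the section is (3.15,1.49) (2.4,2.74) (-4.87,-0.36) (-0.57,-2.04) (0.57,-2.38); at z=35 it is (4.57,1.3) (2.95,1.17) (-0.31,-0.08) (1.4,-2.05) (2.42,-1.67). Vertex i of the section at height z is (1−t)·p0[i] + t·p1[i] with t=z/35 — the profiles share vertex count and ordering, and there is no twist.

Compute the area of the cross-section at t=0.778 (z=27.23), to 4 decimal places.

Cross-section at t=0.778: each vertex is (1-t)·p0[i] + t·p1[i].
  v1: (1-0.778)·(3.15,1.49) + 0.778·(4.57,1.3) = (4.2548,1.3422)
  v2: (1-0.778)·(2.4,2.74) + 0.778·(2.95,1.17) = (2.8279,1.5185)
  v3: (1-0.778)·(-4.87,-0.36) + 0.778·(-0.31,-0.08) = (-1.3223,-0.1422)
  v4: (1-0.778)·(-0.57,-2.04) + 0.778·(1.4,-2.05) = (0.9627,-2.0478)
  v5: (1-0.778)·(0.57,-2.38) + 0.778·(2.42,-1.67) = (2.0093,-1.8276)
Shoelace sum Σ(x_i·y_{i+1} − x_{i+1}·y_i):
  i=1: 4.2548·1.5185 − 2.8279·1.3422 = +2.6655 (running +2.6655)
  i=2: 2.8279·-0.1422 − -1.3223·1.5185 = +1.6060 (running +4.2715)
  i=3: -1.3223·-2.0478 − 0.9627·-0.1422 = +2.8447 (running +7.1161)
  i=4: 0.9627·-1.8276 − 2.0093·-2.0478 = +2.3552 (running +9.4714)
  i=5: 2.0093·1.3422 − 4.2548·-1.8276 = +10.4729 (running +19.9443)
Area = |Σ|/2 = |19.9443|/2 = 9.9721

Area at t=0.778: 9.9721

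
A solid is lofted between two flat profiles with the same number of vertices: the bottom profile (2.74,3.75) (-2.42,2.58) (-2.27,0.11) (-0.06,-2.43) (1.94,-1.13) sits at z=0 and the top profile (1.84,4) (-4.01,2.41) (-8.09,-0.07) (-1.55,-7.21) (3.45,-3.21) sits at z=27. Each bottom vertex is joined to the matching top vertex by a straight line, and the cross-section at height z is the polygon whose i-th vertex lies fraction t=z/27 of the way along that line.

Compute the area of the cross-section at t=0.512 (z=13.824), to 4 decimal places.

Area at t=0.512: 43.7185

Cross-section at t=0.512: each vertex is (1-t)·p0[i] + t·p1[i].
  v1: (1-0.512)·(2.74,3.75) + 0.512·(1.84,4) = (2.2792,3.8780)
  v2: (1-0.512)·(-2.42,2.58) + 0.512·(-4.01,2.41) = (-3.2341,2.4930)
  v3: (1-0.512)·(-2.27,0.11) + 0.512·(-8.09,-0.07) = (-5.2498,0.0178)
  v4: (1-0.512)·(-0.06,-2.43) + 0.512·(-1.55,-7.21) = (-0.8229,-4.8774)
  v5: (1-0.512)·(1.94,-1.13) + 0.512·(3.45,-3.21) = (2.7131,-2.1950)
Shoelace sum Σ(x_i·y_{i+1} − x_{i+1}·y_i):
  i=1: 2.2792·2.4930 − -3.2341·3.8780 = +18.2237 (running +18.2237)
  i=2: -3.2341·0.0178 − -5.2498·2.4930 = +13.0299 (running +31.2537)
  i=3: -5.2498·-4.8774 − -0.8229·0.0178 = +25.6200 (running +56.8737)
  i=4: -0.8229·-2.1950 − 2.7131·-4.8774 = +15.0391 (running +71.9128)
  i=5: 2.7131·3.8780 − 2.2792·-2.1950 = +15.5242 (running +87.4370)
Area = |Σ|/2 = |87.4370|/2 = 43.7185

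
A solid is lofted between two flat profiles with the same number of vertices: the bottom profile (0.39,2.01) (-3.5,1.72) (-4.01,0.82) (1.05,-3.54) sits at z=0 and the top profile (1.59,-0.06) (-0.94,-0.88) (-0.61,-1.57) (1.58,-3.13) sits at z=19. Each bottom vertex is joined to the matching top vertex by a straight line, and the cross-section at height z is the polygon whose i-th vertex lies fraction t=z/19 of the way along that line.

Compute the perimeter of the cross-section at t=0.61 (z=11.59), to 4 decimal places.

Perimeter at t=0.61: 12.1790

Cross-section at t=0.61: each vertex is (1-t)·p0[i] + t·p1[i].
  v1: (1-0.61)·(0.39,2.01) + 0.61·(1.59,-0.06) = (1.1220,0.7473)
  v2: (1-0.61)·(-3.5,1.72) + 0.61·(-0.94,-0.88) = (-1.9384,0.1340)
  v3: (1-0.61)·(-4.01,0.82) + 0.61·(-0.61,-1.57) = (-1.9360,-0.6379)
  v4: (1-0.61)·(1.05,-3.54) + 0.61·(1.58,-3.13) = (1.3733,-3.2899)
Perimeter = Σ |v_{i+1} − v_i|:
  edge 1→2: √(-3.0604² + -0.6133²) = 3.1212 (running 3.1212)
  edge 2→3: √(0.0024² + -0.7719²) = 0.7719 (running 3.8932)
  edge 3→4: √(3.3093² + -2.6520²) = 4.2408 (running 8.1340)
  edge 4→1: √(-0.2513² + 4.0372²) = 4.0450 (running 12.1790)
Perimeter = 12.1790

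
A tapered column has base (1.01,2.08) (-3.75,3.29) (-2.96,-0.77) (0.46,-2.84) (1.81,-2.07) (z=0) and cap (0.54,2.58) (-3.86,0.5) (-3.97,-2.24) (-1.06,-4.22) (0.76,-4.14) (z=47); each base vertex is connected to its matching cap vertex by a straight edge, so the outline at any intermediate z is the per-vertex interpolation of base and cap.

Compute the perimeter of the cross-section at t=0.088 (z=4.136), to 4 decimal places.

Cross-section at t=0.088: each vertex is (1-t)·p0[i] + t·p1[i].
  v1: (1-0.088)·(1.01,2.08) + 0.088·(0.54,2.58) = (0.9686,2.1240)
  v2: (1-0.088)·(-3.75,3.29) + 0.088·(-3.86,0.5) = (-3.7597,3.0445)
  v3: (1-0.088)·(-2.96,-0.77) + 0.088·(-3.97,-2.24) = (-3.0489,-0.8994)
  v4: (1-0.088)·(0.46,-2.84) + 0.088·(-1.06,-4.22) = (0.3262,-2.9614)
  v5: (1-0.088)·(1.81,-2.07) + 0.088·(0.76,-4.14) = (1.7176,-2.2522)
Perimeter = Σ |v_{i+1} − v_i|:
  edge 1→2: √(-4.7283² + 0.9205²) = 4.8171 (running 4.8171)
  edge 2→3: √(0.7108² + -3.9438²) = 4.0074 (running 8.8245)
  edge 3→4: √(3.3751² + -2.0621²) = 3.9552 (running 12.7797)
  edge 4→5: √(1.3914² + 0.7093²) = 1.5617 (running 14.3414)
  edge 5→1: √(-0.7490² + 4.3762²) = 4.4398 (running 18.7812)
Perimeter = 18.7812

Perimeter at t=0.088: 18.7812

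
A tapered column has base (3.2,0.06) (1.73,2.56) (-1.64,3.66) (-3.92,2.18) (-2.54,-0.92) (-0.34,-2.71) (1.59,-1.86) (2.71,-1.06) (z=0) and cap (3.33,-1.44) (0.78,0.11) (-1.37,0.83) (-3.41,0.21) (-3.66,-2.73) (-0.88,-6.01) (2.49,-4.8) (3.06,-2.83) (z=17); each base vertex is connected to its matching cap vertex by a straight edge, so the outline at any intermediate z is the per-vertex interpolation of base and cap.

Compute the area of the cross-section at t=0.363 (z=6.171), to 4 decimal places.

Cross-section at t=0.363: each vertex is (1-t)·p0[i] + t·p1[i].
  v1: (1-0.363)·(3.2,0.06) + 0.363·(3.33,-1.44) = (3.2472,-0.4845)
  v2: (1-0.363)·(1.73,2.56) + 0.363·(0.78,0.11) = (1.3851,1.6707)
  v3: (1-0.363)·(-1.64,3.66) + 0.363·(-1.37,0.83) = (-1.5420,2.6327)
  v4: (1-0.363)·(-3.92,2.18) + 0.363·(-3.41,0.21) = (-3.7349,1.4649)
  v5: (1-0.363)·(-2.54,-0.92) + 0.363·(-3.66,-2.73) = (-2.9466,-1.5770)
  v6: (1-0.363)·(-0.34,-2.71) + 0.363·(-0.88,-6.01) = (-0.5360,-3.9079)
  v7: (1-0.363)·(1.59,-1.86) + 0.363·(2.49,-4.8) = (1.9167,-2.9272)
  v8: (1-0.363)·(2.71,-1.06) + 0.363·(3.06,-2.83) = (2.8370,-1.7025)
Shoelace sum Σ(x_i·y_{i+1} − x_{i+1}·y_i):
  i=1: 3.2472·1.6707 − 1.3851·-0.4845 = +6.0960 (running +6.0960)
  i=2: 1.3851·2.6327 − -1.5420·1.6707 = +6.2228 (running +12.3188)
  i=3: -1.5420·1.4649 − -3.7349·2.6327 = +7.5740 (running +19.8928)
  i=4: -3.7349·-1.5770 − -2.9466·1.4649 = +10.2064 (running +30.0992)
  i=5: -2.9466·-3.9079 − -0.5360·-1.5770 = +10.6695 (running +40.7688)
  i=6: -0.5360·-2.9272 − 1.9167·-3.9079 = +9.0593 (running +49.8281)
  i=7: 1.9167·-1.7025 − 2.8370·-2.9272 = +5.0415 (running +54.8696)
  i=8: 2.8370·-0.4845 − 3.2472·-1.7025 = +4.1538 (running +59.0234)
Area = |Σ|/2 = |59.0234|/2 = 29.5117

Area at t=0.363: 29.5117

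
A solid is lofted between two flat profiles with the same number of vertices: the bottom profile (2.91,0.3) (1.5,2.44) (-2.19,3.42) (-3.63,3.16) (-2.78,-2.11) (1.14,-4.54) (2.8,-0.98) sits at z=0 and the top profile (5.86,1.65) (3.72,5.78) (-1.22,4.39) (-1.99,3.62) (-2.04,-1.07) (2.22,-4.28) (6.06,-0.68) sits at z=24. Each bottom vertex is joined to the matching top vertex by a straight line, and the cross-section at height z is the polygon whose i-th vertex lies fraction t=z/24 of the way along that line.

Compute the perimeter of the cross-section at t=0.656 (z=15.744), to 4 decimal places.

Cross-section at t=0.656: each vertex is (1-t)·p0[i] + t·p1[i].
  v1: (1-0.656)·(2.91,0.3) + 0.656·(5.86,1.65) = (4.8452,1.1856)
  v2: (1-0.656)·(1.5,2.44) + 0.656·(3.72,5.78) = (2.9563,4.6310)
  v3: (1-0.656)·(-2.19,3.42) + 0.656·(-1.22,4.39) = (-1.5537,4.0563)
  v4: (1-0.656)·(-3.63,3.16) + 0.656·(-1.99,3.62) = (-2.5542,3.4618)
  v5: (1-0.656)·(-2.78,-2.11) + 0.656·(-2.04,-1.07) = (-2.2946,-1.4278)
  v6: (1-0.656)·(1.14,-4.54) + 0.656·(2.22,-4.28) = (1.8485,-4.3694)
  v7: (1-0.656)·(2.8,-0.98) + 0.656·(6.06,-0.68) = (4.9386,-0.7832)
Perimeter = Σ |v_{i+1} − v_i|:
  edge 1→2: √(-1.8889² + 3.4454²) = 3.9292 (running 3.9292)
  edge 2→3: √(-4.5100² + -0.5747²) = 4.5465 (running 8.4757)
  edge 3→4: √(-1.0005² + -0.5946²) = 1.1638 (running 9.6395)
  edge 4→5: √(0.2596² + -4.8895²) = 4.8964 (running 14.5359)
  edge 5→6: √(4.1430² + -2.9417²) = 5.0812 (running 19.6171)
  edge 6→7: √(3.0901² + 3.5862²) = 4.7339 (running 24.3510)
  edge 7→1: √(-0.0934² + 1.9688²) = 1.9710 (running 26.3220)
Perimeter = 26.3220

Perimeter at t=0.656: 26.3220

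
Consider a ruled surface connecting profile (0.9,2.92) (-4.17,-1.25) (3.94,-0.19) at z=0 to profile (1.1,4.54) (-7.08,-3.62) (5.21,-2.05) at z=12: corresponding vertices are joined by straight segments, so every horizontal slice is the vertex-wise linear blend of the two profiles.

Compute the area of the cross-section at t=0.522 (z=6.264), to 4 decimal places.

Cross-section at t=0.522: each vertex is (1-t)·p0[i] + t·p1[i].
  v1: (1-0.522)·(0.9,2.92) + 0.522·(1.1,4.54) = (1.0044,3.7656)
  v2: (1-0.522)·(-4.17,-1.25) + 0.522·(-7.08,-3.62) = (-5.6890,-2.4871)
  v3: (1-0.522)·(3.94,-0.19) + 0.522·(5.21,-2.05) = (4.6029,-1.1609)
Shoelace sum Σ(x_i·y_{i+1} − x_{i+1}·y_i):
  i=1: 1.0044·-2.4871 − -5.6890·3.7656 = +18.9247 (running +18.9247)
  i=2: -5.6890·-1.1609 − 4.6029·-2.4871 = +18.0527 (running +36.9774)
  i=3: 4.6029·3.7656 − 1.0044·-1.1609 = +18.4990 (running +55.4764)
Area = |Σ|/2 = |55.4764|/2 = 27.7382

Area at t=0.522: 27.7382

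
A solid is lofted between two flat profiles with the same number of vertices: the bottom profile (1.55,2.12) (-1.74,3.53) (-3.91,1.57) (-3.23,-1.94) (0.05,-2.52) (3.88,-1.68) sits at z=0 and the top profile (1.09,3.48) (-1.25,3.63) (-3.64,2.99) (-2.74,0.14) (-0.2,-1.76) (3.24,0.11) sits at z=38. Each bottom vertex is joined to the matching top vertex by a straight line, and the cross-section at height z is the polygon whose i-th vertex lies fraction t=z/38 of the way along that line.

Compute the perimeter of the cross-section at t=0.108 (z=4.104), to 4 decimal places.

Perimeter at t=0.108: 21.3852

Cross-section at t=0.108: each vertex is (1-t)·p0[i] + t·p1[i].
  v1: (1-0.108)·(1.55,2.12) + 0.108·(1.09,3.48) = (1.5003,2.2669)
  v2: (1-0.108)·(-1.74,3.53) + 0.108·(-1.25,3.63) = (-1.6871,3.5408)
  v3: (1-0.108)·(-3.91,1.57) + 0.108·(-3.64,2.99) = (-3.8808,1.7234)
  v4: (1-0.108)·(-3.23,-1.94) + 0.108·(-2.74,0.14) = (-3.1771,-1.7154)
  v5: (1-0.108)·(0.05,-2.52) + 0.108·(-0.2,-1.76) = (0.0230,-2.4379)
  v6: (1-0.108)·(3.88,-1.68) + 0.108·(3.24,0.11) = (3.8109,-1.4867)
Perimeter = Σ |v_{i+1} − v_i|:
  edge 1→2: √(-3.1874² + 1.2739²) = 3.4325 (running 3.4325)
  edge 2→3: √(-2.1938² + -1.8174²) = 2.8488 (running 6.2814)
  edge 3→4: √(0.7038² + -3.4387²) = 3.5100 (running 9.7913)
  edge 4→5: √(3.2001² + -0.7226²) = 3.2806 (running 13.0720)
  edge 5→6: √(3.7879² + 0.9512²) = 3.9055 (running 16.9775)
  edge 6→1: √(-2.3106² + 3.7536²) = 4.4077 (running 21.3852)
Perimeter = 21.3852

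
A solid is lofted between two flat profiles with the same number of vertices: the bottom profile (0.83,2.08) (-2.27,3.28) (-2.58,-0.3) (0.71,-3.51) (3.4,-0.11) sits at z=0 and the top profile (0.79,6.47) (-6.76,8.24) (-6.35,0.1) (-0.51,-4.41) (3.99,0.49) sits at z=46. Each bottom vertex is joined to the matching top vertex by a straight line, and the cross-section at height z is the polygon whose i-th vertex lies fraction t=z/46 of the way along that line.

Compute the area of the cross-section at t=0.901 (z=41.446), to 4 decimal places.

Area at t=0.901: 78.1284

Cross-section at t=0.901: each vertex is (1-t)·p0[i] + t·p1[i].
  v1: (1-0.901)·(0.83,2.08) + 0.901·(0.79,6.47) = (0.7940,6.0354)
  v2: (1-0.901)·(-2.27,3.28) + 0.901·(-6.76,8.24) = (-6.3155,7.7490)
  v3: (1-0.901)·(-2.58,-0.3) + 0.901·(-6.35,0.1) = (-5.9768,0.0604)
  v4: (1-0.901)·(0.71,-3.51) + 0.901·(-0.51,-4.41) = (-0.3892,-4.3209)
  v5: (1-0.901)·(3.4,-0.11) + 0.901·(3.99,0.49) = (3.9316,0.4306)
Shoelace sum Σ(x_i·y_{i+1} − x_{i+1}·y_i):
  i=1: 0.7940·7.7490 − -6.3155·6.0354 = +44.2688 (running +44.2688)
  i=2: -6.3155·0.0604 − -5.9768·7.7490 = +45.9323 (running +90.2011)
  i=3: -5.9768·-4.3209 − -0.3892·0.0604 = +25.8485 (running +116.0496)
  i=4: -0.3892·0.4306 − 3.9316·-4.3209 = +16.8204 (running +132.8700)
  i=5: 3.9316·6.0354 − 0.7940·0.4306 = +23.3868 (running +156.2568)
Area = |Σ|/2 = |156.2568|/2 = 78.1284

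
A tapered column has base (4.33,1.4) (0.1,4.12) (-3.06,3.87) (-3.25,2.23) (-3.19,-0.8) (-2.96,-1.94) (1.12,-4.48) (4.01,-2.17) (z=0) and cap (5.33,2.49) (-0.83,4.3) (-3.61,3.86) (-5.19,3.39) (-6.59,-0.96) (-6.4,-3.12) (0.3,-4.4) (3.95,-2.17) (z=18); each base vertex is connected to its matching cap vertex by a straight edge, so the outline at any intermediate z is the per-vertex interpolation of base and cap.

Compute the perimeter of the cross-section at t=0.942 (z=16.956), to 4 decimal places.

Perimeter at t=0.942: 33.0477

Cross-section at t=0.942: each vertex is (1-t)·p0[i] + t·p1[i].
  v1: (1-0.942)·(4.33,1.4) + 0.942·(5.33,2.49) = (5.2720,2.4268)
  v2: (1-0.942)·(0.1,4.12) + 0.942·(-0.83,4.3) = (-0.7761,4.2896)
  v3: (1-0.942)·(-3.06,3.87) + 0.942·(-3.61,3.86) = (-3.5781,3.8606)
  v4: (1-0.942)·(-3.25,2.23) + 0.942·(-5.19,3.39) = (-5.0775,3.3227)
  v5: (1-0.942)·(-3.19,-0.8) + 0.942·(-6.59,-0.96) = (-6.3928,-0.9507)
  v6: (1-0.942)·(-2.96,-1.94) + 0.942·(-6.4,-3.12) = (-6.2005,-3.0516)
  v7: (1-0.942)·(1.12,-4.48) + 0.942·(0.3,-4.4) = (0.3476,-4.4046)
  v8: (1-0.942)·(4.01,-2.17) + 0.942·(3.95,-2.17) = (3.9535,-2.1700)
Perimeter = Σ |v_{i+1} − v_i|:
  edge 1→2: √(-6.0481² + 1.8628²) = 6.3284 (running 6.3284)
  edge 2→3: √(-2.8020² + -0.4290²) = 2.8347 (running 9.1631)
  edge 3→4: √(-1.4994² + -0.5379²) = 1.5929 (running 10.7560)
  edge 4→5: √(-1.3153² + -4.2734²) = 4.4713 (running 15.2273)
  edge 5→6: √(0.1923² + -2.1008²) = 2.1096 (running 17.3370)
  edge 6→7: √(6.5480² + -1.3531²) = 6.6864 (running 24.0233)
  edge 7→8: √(3.6059² + 2.2346²) = 4.2422 (running 28.2655)
  edge 8→1: √(1.3185² + 4.5968²) = 4.7821 (running 33.0477)
Perimeter = 33.0477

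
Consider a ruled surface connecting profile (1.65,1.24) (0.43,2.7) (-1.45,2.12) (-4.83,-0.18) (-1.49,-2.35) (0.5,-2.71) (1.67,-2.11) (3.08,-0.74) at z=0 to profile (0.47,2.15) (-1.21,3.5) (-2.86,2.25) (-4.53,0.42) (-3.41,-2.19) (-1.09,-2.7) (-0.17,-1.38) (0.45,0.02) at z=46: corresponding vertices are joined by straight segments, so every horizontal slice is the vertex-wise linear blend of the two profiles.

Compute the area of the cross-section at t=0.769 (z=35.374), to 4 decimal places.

Cross-section at t=0.769: each vertex is (1-t)·p0[i] + t·p1[i].
  v1: (1-0.769)·(1.65,1.24) + 0.769·(0.47,2.15) = (0.7426,1.9398)
  v2: (1-0.769)·(0.43,2.7) + 0.769·(-1.21,3.5) = (-0.8312,3.3152)
  v3: (1-0.769)·(-1.45,2.12) + 0.769·(-2.86,2.25) = (-2.5343,2.2200)
  v4: (1-0.769)·(-4.83,-0.18) + 0.769·(-4.53,0.42) = (-4.5993,0.2814)
  v5: (1-0.769)·(-1.49,-2.35) + 0.769·(-3.41,-2.19) = (-2.9665,-2.2270)
  v6: (1-0.769)·(0.5,-2.71) + 0.769·(-1.09,-2.7) = (-0.7227,-2.7023)
  v7: (1-0.769)·(1.67,-2.11) + 0.769·(-0.17,-1.38) = (0.2550,-1.5486)
  v8: (1-0.769)·(3.08,-0.74) + 0.769·(0.45,0.02) = (1.0575,-0.1556)
Shoelace sum Σ(x_i·y_{i+1} − x_{i+1}·y_i):
  i=1: 0.7426·3.3152 − -0.8312·1.9398 = +4.0741 (running +4.0741)
  i=2: -0.8312·2.2200 − -2.5343·3.3152 = +6.5565 (running +10.6306)
  i=3: -2.5343·0.2814 − -4.5993·2.2200 = +9.4972 (running +20.1278)
  i=4: -4.5993·-2.2270 − -2.9665·0.2814 = +11.0772 (running +31.2050)
  i=5: -2.9665·-2.7023 − -0.7227·-2.2270 = +6.4069 (running +37.6119)
  i=6: -0.7227·-1.5486 − 0.2550·-2.7023 = +1.8084 (running +39.4203)
  i=7: 0.2550·-0.1556 − 1.0575·-1.5486 = +1.5980 (running +41.0183)
  i=8: 1.0575·1.9398 − 0.7426·-0.1556 = +2.1669 (running +43.1852)
Area = |Σ|/2 = |43.1852|/2 = 21.5926

Area at t=0.769: 21.5926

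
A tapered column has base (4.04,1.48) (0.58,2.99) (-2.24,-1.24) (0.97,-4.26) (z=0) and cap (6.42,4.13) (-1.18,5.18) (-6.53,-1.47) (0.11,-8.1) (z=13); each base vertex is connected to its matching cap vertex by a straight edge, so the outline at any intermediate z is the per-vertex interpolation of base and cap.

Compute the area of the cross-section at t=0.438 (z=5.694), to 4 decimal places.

Area at t=0.438: 47.0676

Cross-section at t=0.438: each vertex is (1-t)·p0[i] + t·p1[i].
  v1: (1-0.438)·(4.04,1.48) + 0.438·(6.42,4.13) = (5.0824,2.6407)
  v2: (1-0.438)·(0.58,2.99) + 0.438·(-1.18,5.18) = (-0.1909,3.9492)
  v3: (1-0.438)·(-2.24,-1.24) + 0.438·(-6.53,-1.47) = (-4.1190,-1.3407)
  v4: (1-0.438)·(0.97,-4.26) + 0.438·(0.11,-8.1) = (0.5933,-5.9419)
Shoelace sum Σ(x_i·y_{i+1} − x_{i+1}·y_i):
  i=1: 5.0824·3.9492 − -0.1909·2.6407 = +20.5757 (running +20.5757)
  i=2: -0.1909·-1.3407 − -4.1190·3.9492 = +16.5228 (running +37.0986)
  i=3: -4.1190·-5.9419 − 0.5933·-1.3407 = +25.2704 (running +62.3689)
  i=4: 0.5933·2.6407 − 5.0824·-5.9419 = +31.7662 (running +94.1352)
Area = |Σ|/2 = |94.1352|/2 = 47.0676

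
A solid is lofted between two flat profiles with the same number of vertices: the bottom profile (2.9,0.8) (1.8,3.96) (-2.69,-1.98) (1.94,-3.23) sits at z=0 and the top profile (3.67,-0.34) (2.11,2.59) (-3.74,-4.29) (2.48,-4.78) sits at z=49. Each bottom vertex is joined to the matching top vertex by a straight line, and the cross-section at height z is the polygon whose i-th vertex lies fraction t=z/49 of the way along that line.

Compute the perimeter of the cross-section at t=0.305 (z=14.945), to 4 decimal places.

Perimeter at t=0.305: 20.7521

Cross-section at t=0.305: each vertex is (1-t)·p0[i] + t·p1[i].
  v1: (1-0.305)·(2.9,0.8) + 0.305·(3.67,-0.34) = (3.1349,0.4523)
  v2: (1-0.305)·(1.8,3.96) + 0.305·(2.11,2.59) = (1.8946,3.5422)
  v3: (1-0.305)·(-2.69,-1.98) + 0.305·(-3.74,-4.29) = (-3.0103,-2.6845)
  v4: (1-0.305)·(1.94,-3.23) + 0.305·(2.48,-4.78) = (2.1047,-3.7027)
Perimeter = Σ |v_{i+1} − v_i|:
  edge 1→2: √(-1.2403² + 3.0899²) = 3.3295 (running 3.3295)
  edge 2→3: √(-4.9048² + -6.2267²) = 7.9265 (running 11.2560)
  edge 3→4: √(5.1150² + -1.0182²) = 5.2153 (running 16.4713)
  edge 4→1: √(1.0301² + 4.1551²) = 4.2808 (running 20.7521)
Perimeter = 20.7521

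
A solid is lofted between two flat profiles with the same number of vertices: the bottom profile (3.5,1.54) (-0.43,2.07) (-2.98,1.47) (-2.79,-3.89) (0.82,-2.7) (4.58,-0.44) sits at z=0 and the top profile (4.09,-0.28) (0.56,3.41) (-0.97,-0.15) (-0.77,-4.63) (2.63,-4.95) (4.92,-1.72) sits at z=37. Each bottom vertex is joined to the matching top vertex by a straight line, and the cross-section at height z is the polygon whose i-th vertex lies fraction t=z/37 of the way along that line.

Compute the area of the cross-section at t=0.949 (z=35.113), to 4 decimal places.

Area at t=0.949: 31.6300

Cross-section at t=0.949: each vertex is (1-t)·p0[i] + t·p1[i].
  v1: (1-0.949)·(3.5,1.54) + 0.949·(4.09,-0.28) = (4.0599,-0.1872)
  v2: (1-0.949)·(-0.43,2.07) + 0.949·(0.56,3.41) = (0.5095,3.3417)
  v3: (1-0.949)·(-2.98,1.47) + 0.949·(-0.97,-0.15) = (-1.0725,-0.0674)
  v4: (1-0.949)·(-2.79,-3.89) + 0.949·(-0.77,-4.63) = (-0.8730,-4.5923)
  v5: (1-0.949)·(0.82,-2.7) + 0.949·(2.63,-4.95) = (2.5377,-4.8352)
  v6: (1-0.949)·(4.58,-0.44) + 0.949·(4.92,-1.72) = (4.9027,-1.6547)
Shoelace sum Σ(x_i·y_{i+1} − x_{i+1}·y_i):
  i=1: 4.0599·3.3417 − 0.5095·-0.1872 = +13.6622 (running +13.6622)
  i=2: 0.5095·-0.0674 − -1.0725·3.3417 = +3.5496 (running +17.2118)
  i=3: -1.0725·-4.5923 − -0.8730·-0.0674 = +4.8664 (running +22.0783)
  i=4: -0.8730·-4.8352 − 2.5377·-4.5923 = +15.8750 (running +37.9533)
  i=5: 2.5377·-1.6547 − 4.9027·-4.8352 = +19.5064 (running +57.4597)
  i=6: 4.9027·-0.1872 − 4.0599·-1.6547 = +5.8003 (running +63.2600)
Area = |Σ|/2 = |63.2600|/2 = 31.6300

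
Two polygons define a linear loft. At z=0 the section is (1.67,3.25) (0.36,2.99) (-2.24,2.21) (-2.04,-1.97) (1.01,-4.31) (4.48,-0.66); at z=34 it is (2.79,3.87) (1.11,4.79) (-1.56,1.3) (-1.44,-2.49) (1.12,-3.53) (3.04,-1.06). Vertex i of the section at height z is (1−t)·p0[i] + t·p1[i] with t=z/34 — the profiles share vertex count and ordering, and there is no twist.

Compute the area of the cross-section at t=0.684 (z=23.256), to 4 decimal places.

Area at t=0.684: 29.3239

Cross-section at t=0.684: each vertex is (1-t)·p0[i] + t·p1[i].
  v1: (1-0.684)·(1.67,3.25) + 0.684·(2.79,3.87) = (2.4361,3.6741)
  v2: (1-0.684)·(0.36,2.99) + 0.684·(1.11,4.79) = (0.8730,4.2212)
  v3: (1-0.684)·(-2.24,2.21) + 0.684·(-1.56,1.3) = (-1.7749,1.5876)
  v4: (1-0.684)·(-2.04,-1.97) + 0.684·(-1.44,-2.49) = (-1.6296,-2.3257)
  v5: (1-0.684)·(1.01,-4.31) + 0.684·(1.12,-3.53) = (1.0852,-3.7765)
  v6: (1-0.684)·(4.48,-0.66) + 0.684·(3.04,-1.06) = (3.4950,-0.9336)
Shoelace sum Σ(x_i·y_{i+1} − x_{i+1}·y_i):
  i=1: 2.4361·4.2212 − 0.8730·3.6741 = +7.0757 (running +7.0757)
  i=2: 0.8730·1.5876 − -1.7749·4.2212 = +8.8781 (running +15.9538)
  i=3: -1.7749·-2.3257 − -1.6296·1.5876 = +6.7149 (running +22.6687)
  i=4: -1.6296·-3.7765 − 1.0852·-2.3257 = +8.6781 (running +31.3467)
  i=5: 1.0852·-0.9336 − 3.4950·-3.7765 = +12.1858 (running +43.5325)
  i=6: 3.4950·3.6741 − 2.4361·-0.9336 = +15.1154 (running +58.6479)
Area = |Σ|/2 = |58.6479|/2 = 29.3239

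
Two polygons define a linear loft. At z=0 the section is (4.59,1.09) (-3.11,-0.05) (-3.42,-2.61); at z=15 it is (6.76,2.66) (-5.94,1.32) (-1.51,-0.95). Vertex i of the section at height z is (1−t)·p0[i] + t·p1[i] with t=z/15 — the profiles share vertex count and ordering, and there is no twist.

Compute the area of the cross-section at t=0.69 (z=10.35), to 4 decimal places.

Area at t=0.69: 15.0483

Cross-section at t=0.69: each vertex is (1-t)·p0[i] + t·p1[i].
  v1: (1-0.69)·(4.59,1.09) + 0.69·(6.76,2.66) = (6.0873,2.1733)
  v2: (1-0.69)·(-3.11,-0.05) + 0.69·(-5.94,1.32) = (-5.0627,0.8953)
  v3: (1-0.69)·(-3.42,-2.61) + 0.69·(-1.51,-0.95) = (-2.1021,-1.4646)
Shoelace sum Σ(x_i·y_{i+1} − x_{i+1}·y_i):
  i=1: 6.0873·0.8953 − -5.0627·2.1733 = +16.4527 (running +16.4527)
  i=2: -5.0627·-1.4646 − -2.1021·0.8953 = +9.2968 (running +25.7496)
  i=3: -2.1021·2.1733 − 6.0873·-1.4646 = +4.3470 (running +30.0965)
Area = |Σ|/2 = |30.0965|/2 = 15.0483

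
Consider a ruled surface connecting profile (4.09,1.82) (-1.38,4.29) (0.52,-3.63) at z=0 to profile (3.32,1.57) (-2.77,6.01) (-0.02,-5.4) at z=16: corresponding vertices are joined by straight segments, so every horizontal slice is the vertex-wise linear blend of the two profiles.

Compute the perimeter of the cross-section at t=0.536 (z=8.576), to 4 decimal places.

Cross-section at t=0.536: each vertex is (1-t)·p0[i] + t·p1[i].
  v1: (1-0.536)·(4.09,1.82) + 0.536·(3.32,1.57) = (3.6773,1.6860)
  v2: (1-0.536)·(-1.38,4.29) + 0.536·(-2.77,6.01) = (-2.1250,5.2119)
  v3: (1-0.536)·(0.52,-3.63) + 0.536·(-0.02,-5.4) = (0.2306,-4.5787)
Perimeter = Σ |v_{i+1} − v_i|:
  edge 1→2: √(-5.8023² + 3.5259²) = 6.7896 (running 6.7896)
  edge 2→3: √(2.3556² + -9.7906²) = 10.0700 (running 16.8597)
  edge 3→1: √(3.4467² + 6.2647²) = 7.1503 (running 24.0099)
Perimeter = 24.0099

Perimeter at t=0.536: 24.0099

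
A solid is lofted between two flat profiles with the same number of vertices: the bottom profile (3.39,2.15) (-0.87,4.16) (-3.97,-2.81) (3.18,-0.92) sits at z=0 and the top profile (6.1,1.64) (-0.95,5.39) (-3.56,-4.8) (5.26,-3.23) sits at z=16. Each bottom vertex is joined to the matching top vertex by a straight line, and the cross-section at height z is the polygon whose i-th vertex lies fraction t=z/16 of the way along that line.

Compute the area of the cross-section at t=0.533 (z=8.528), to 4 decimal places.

Area at t=0.533: 44.8589

Cross-section at t=0.533: each vertex is (1-t)·p0[i] + t·p1[i].
  v1: (1-0.533)·(3.39,2.15) + 0.533·(6.1,1.64) = (4.8344,1.8782)
  v2: (1-0.533)·(-0.87,4.16) + 0.533·(-0.95,5.39) = (-0.9126,4.8156)
  v3: (1-0.533)·(-3.97,-2.81) + 0.533·(-3.56,-4.8) = (-3.7515,-3.8707)
  v4: (1-0.533)·(3.18,-0.92) + 0.533·(5.26,-3.23) = (4.2886,-2.1512)
Shoelace sum Σ(x_i·y_{i+1} − x_{i+1}·y_i):
  i=1: 4.8344·4.8156 − -0.9126·1.8782 = +24.9947 (running +24.9947)
  i=2: -0.9126·-3.8707 − -3.7515·4.8156 = +21.5981 (running +46.5928)
  i=3: -3.7515·-2.1512 − 4.2886·-3.8707 = +24.6702 (running +71.2630)
  i=4: 4.2886·1.8782 − 4.8344·-2.1512 = +18.4548 (running +89.7177)
Area = |Σ|/2 = |89.7177|/2 = 44.8589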